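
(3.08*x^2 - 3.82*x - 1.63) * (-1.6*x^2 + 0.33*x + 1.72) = -4.928*x^4 + 7.1284*x^3 + 6.645*x^2 - 7.1083*x - 2.8036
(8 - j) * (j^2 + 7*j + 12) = -j^3 + j^2 + 44*j + 96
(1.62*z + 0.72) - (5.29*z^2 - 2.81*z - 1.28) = -5.29*z^2 + 4.43*z + 2.0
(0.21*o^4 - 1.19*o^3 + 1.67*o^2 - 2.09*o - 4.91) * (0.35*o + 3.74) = 0.0735*o^5 + 0.3689*o^4 - 3.8661*o^3 + 5.5143*o^2 - 9.5351*o - 18.3634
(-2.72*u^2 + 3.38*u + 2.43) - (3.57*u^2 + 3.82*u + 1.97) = -6.29*u^2 - 0.44*u + 0.46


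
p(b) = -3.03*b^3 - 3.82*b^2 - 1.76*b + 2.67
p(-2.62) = 35.55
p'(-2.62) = -44.14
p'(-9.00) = -669.29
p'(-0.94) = -2.61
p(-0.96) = 3.52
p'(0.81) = -13.91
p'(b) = -9.09*b^2 - 7.64*b - 1.76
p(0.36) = 1.40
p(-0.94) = 3.47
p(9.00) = -2531.46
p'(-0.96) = -2.80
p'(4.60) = -229.25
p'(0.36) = -5.69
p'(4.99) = -266.23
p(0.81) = -2.87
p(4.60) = -381.19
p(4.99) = -477.71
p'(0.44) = -6.88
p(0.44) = 0.90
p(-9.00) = 1917.96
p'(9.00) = -806.81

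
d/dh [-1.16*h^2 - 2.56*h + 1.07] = -2.32*h - 2.56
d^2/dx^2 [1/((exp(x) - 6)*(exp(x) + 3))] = (4*exp(3*x) - 9*exp(2*x) + 81*exp(x) - 54)*exp(x)/(exp(6*x) - 9*exp(5*x) - 27*exp(4*x) + 297*exp(3*x) + 486*exp(2*x) - 2916*exp(x) - 5832)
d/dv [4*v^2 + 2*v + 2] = 8*v + 2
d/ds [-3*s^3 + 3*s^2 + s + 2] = -9*s^2 + 6*s + 1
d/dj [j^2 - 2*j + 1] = 2*j - 2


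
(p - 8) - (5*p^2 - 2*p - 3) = -5*p^2 + 3*p - 5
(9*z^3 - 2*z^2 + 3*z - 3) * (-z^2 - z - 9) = -9*z^5 - 7*z^4 - 82*z^3 + 18*z^2 - 24*z + 27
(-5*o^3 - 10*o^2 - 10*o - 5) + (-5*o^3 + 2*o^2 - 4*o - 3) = -10*o^3 - 8*o^2 - 14*o - 8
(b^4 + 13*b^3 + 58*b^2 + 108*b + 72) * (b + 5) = b^5 + 18*b^4 + 123*b^3 + 398*b^2 + 612*b + 360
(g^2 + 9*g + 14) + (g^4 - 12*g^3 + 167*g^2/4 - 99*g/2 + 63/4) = g^4 - 12*g^3 + 171*g^2/4 - 81*g/2 + 119/4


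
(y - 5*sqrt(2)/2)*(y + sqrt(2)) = y^2 - 3*sqrt(2)*y/2 - 5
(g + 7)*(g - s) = g^2 - g*s + 7*g - 7*s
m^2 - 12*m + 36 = (m - 6)^2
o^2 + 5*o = o*(o + 5)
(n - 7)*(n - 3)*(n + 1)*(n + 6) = n^4 - 3*n^3 - 43*n^2 + 87*n + 126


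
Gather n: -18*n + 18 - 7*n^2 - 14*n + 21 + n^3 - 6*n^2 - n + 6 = n^3 - 13*n^2 - 33*n + 45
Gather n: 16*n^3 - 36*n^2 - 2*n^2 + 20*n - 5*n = 16*n^3 - 38*n^2 + 15*n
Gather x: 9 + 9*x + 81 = 9*x + 90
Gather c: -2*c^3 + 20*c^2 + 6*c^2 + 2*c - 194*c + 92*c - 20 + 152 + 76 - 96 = -2*c^3 + 26*c^2 - 100*c + 112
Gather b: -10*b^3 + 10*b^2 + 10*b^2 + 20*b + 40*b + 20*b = -10*b^3 + 20*b^2 + 80*b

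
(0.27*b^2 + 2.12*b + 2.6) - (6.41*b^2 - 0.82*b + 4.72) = -6.14*b^2 + 2.94*b - 2.12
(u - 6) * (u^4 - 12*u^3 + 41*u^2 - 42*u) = u^5 - 18*u^4 + 113*u^3 - 288*u^2 + 252*u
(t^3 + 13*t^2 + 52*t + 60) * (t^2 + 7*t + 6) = t^5 + 20*t^4 + 149*t^3 + 502*t^2 + 732*t + 360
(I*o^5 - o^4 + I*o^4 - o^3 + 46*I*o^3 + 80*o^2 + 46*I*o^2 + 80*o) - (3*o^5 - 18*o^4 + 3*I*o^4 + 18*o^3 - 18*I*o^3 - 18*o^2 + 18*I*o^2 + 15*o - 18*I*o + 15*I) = -3*o^5 + I*o^5 + 17*o^4 - 2*I*o^4 - 19*o^3 + 64*I*o^3 + 98*o^2 + 28*I*o^2 + 65*o + 18*I*o - 15*I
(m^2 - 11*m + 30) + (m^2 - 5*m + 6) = 2*m^2 - 16*m + 36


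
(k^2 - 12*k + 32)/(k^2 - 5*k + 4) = (k - 8)/(k - 1)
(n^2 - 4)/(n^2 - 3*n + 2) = (n + 2)/(n - 1)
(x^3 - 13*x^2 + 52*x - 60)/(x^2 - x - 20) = (x^2 - 8*x + 12)/(x + 4)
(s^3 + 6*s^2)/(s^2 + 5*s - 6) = s^2/(s - 1)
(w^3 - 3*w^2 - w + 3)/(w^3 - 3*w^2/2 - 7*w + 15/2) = 2*(w + 1)/(2*w + 5)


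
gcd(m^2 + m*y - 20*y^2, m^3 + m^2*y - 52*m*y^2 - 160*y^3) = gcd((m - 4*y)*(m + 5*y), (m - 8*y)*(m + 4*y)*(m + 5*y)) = m + 5*y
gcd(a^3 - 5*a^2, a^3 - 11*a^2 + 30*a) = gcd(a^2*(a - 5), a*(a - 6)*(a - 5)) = a^2 - 5*a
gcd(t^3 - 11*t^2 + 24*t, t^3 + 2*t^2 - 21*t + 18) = t - 3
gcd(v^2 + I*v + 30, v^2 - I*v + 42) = v + 6*I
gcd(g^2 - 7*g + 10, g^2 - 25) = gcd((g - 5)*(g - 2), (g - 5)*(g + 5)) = g - 5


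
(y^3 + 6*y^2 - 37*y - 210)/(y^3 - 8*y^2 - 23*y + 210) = (y + 7)/(y - 7)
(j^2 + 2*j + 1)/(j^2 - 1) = (j + 1)/(j - 1)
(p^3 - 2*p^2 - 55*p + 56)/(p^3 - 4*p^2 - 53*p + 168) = (p - 1)/(p - 3)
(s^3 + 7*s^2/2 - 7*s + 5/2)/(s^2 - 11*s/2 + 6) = (2*s^3 + 7*s^2 - 14*s + 5)/(2*s^2 - 11*s + 12)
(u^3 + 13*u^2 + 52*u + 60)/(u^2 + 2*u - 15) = (u^2 + 8*u + 12)/(u - 3)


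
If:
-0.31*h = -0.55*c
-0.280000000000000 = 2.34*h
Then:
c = -0.07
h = -0.12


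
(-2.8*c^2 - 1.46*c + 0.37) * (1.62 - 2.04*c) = 5.712*c^3 - 1.5576*c^2 - 3.12*c + 0.5994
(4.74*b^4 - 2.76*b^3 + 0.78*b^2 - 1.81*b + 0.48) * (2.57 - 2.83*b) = -13.4142*b^5 + 19.9926*b^4 - 9.3006*b^3 + 7.1269*b^2 - 6.0101*b + 1.2336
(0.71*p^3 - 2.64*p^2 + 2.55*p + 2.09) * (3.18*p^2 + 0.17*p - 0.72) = 2.2578*p^5 - 8.2745*p^4 + 7.149*p^3 + 8.9805*p^2 - 1.4807*p - 1.5048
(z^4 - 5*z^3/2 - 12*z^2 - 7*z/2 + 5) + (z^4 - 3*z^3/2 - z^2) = 2*z^4 - 4*z^3 - 13*z^2 - 7*z/2 + 5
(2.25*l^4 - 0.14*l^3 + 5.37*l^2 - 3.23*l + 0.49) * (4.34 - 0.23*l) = -0.5175*l^5 + 9.7972*l^4 - 1.8427*l^3 + 24.0487*l^2 - 14.1309*l + 2.1266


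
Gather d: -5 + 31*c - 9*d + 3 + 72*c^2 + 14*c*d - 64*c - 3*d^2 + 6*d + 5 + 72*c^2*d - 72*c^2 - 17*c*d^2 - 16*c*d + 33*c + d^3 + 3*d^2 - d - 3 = -17*c*d^2 + d^3 + d*(72*c^2 - 2*c - 4)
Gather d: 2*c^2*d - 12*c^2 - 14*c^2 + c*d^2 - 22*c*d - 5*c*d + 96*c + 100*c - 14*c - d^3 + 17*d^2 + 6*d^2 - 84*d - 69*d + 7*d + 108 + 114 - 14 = -26*c^2 + 182*c - d^3 + d^2*(c + 23) + d*(2*c^2 - 27*c - 146) + 208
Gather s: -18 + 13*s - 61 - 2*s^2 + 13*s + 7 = -2*s^2 + 26*s - 72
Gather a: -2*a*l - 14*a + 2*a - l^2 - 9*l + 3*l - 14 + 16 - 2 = a*(-2*l - 12) - l^2 - 6*l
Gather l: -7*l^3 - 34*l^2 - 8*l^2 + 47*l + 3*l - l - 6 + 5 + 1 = -7*l^3 - 42*l^2 + 49*l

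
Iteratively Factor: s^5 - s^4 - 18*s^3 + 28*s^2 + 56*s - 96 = (s + 2)*(s^4 - 3*s^3 - 12*s^2 + 52*s - 48) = (s + 2)*(s + 4)*(s^3 - 7*s^2 + 16*s - 12) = (s - 2)*(s + 2)*(s + 4)*(s^2 - 5*s + 6) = (s - 2)^2*(s + 2)*(s + 4)*(s - 3)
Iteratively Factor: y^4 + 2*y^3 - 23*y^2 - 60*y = (y + 4)*(y^3 - 2*y^2 - 15*y) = (y + 3)*(y + 4)*(y^2 - 5*y) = (y - 5)*(y + 3)*(y + 4)*(y)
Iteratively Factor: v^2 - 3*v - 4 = (v - 4)*(v + 1)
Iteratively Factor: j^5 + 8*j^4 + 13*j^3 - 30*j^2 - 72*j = (j - 2)*(j^4 + 10*j^3 + 33*j^2 + 36*j) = (j - 2)*(j + 3)*(j^3 + 7*j^2 + 12*j) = (j - 2)*(j + 3)*(j + 4)*(j^2 + 3*j) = j*(j - 2)*(j + 3)*(j + 4)*(j + 3)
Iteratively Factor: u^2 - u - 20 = (u - 5)*(u + 4)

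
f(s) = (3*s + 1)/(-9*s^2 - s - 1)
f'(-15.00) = 0.00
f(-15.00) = 0.02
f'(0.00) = -2.00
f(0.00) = -1.00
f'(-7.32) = 0.01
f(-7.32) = 0.04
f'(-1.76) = 0.07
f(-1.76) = 0.16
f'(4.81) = 0.02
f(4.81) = -0.07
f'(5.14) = 0.01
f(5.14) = -0.07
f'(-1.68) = 0.07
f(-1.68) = 0.16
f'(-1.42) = 0.09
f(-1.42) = 0.18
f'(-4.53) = 0.01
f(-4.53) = 0.07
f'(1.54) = 0.16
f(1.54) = -0.24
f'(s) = (3*s + 1)*(18*s + 1)/(-9*s^2 - s - 1)^2 + 3/(-9*s^2 - s - 1)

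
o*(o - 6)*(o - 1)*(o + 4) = o^4 - 3*o^3 - 22*o^2 + 24*o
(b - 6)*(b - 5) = b^2 - 11*b + 30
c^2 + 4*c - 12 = (c - 2)*(c + 6)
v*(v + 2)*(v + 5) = v^3 + 7*v^2 + 10*v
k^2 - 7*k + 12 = (k - 4)*(k - 3)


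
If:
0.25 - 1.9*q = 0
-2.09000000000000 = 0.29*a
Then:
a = -7.21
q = 0.13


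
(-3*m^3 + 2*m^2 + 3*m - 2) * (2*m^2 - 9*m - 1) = -6*m^5 + 31*m^4 - 9*m^3 - 33*m^2 + 15*m + 2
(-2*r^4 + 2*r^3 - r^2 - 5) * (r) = -2*r^5 + 2*r^4 - r^3 - 5*r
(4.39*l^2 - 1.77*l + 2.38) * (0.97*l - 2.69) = 4.2583*l^3 - 13.526*l^2 + 7.0699*l - 6.4022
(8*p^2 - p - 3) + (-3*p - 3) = 8*p^2 - 4*p - 6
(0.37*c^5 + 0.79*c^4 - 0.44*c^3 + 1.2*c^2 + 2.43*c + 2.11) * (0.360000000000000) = 0.1332*c^5 + 0.2844*c^4 - 0.1584*c^3 + 0.432*c^2 + 0.8748*c + 0.7596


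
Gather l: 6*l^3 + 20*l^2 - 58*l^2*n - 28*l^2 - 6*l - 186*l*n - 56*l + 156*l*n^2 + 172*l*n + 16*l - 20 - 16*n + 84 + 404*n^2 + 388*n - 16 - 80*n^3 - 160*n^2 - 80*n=6*l^3 + l^2*(-58*n - 8) + l*(156*n^2 - 14*n - 46) - 80*n^3 + 244*n^2 + 292*n + 48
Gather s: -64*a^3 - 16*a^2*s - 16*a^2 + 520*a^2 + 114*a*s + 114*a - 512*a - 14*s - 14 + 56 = -64*a^3 + 504*a^2 - 398*a + s*(-16*a^2 + 114*a - 14) + 42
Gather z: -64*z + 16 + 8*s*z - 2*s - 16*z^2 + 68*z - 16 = -2*s - 16*z^2 + z*(8*s + 4)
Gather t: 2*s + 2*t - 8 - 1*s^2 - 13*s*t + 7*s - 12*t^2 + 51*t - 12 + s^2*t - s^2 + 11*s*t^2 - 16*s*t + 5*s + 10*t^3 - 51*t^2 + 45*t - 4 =-2*s^2 + 14*s + 10*t^3 + t^2*(11*s - 63) + t*(s^2 - 29*s + 98) - 24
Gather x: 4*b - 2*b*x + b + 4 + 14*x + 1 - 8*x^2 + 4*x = 5*b - 8*x^2 + x*(18 - 2*b) + 5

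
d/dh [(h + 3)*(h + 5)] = 2*h + 8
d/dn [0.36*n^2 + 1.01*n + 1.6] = 0.72*n + 1.01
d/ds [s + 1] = 1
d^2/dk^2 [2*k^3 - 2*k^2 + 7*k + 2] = 12*k - 4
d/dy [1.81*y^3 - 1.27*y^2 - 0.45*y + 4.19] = 5.43*y^2 - 2.54*y - 0.45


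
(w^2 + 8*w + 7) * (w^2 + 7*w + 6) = w^4 + 15*w^3 + 69*w^2 + 97*w + 42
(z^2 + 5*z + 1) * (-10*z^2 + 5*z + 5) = -10*z^4 - 45*z^3 + 20*z^2 + 30*z + 5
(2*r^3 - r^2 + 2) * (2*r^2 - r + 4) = 4*r^5 - 4*r^4 + 9*r^3 - 2*r + 8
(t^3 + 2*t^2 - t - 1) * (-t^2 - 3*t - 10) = -t^5 - 5*t^4 - 15*t^3 - 16*t^2 + 13*t + 10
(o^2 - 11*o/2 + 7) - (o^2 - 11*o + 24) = 11*o/2 - 17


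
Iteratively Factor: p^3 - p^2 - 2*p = (p - 2)*(p^2 + p) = p*(p - 2)*(p + 1)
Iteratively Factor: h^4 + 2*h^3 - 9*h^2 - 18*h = (h + 3)*(h^3 - h^2 - 6*h) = (h - 3)*(h + 3)*(h^2 + 2*h) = (h - 3)*(h + 2)*(h + 3)*(h)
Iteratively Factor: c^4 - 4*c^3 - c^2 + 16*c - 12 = (c + 2)*(c^3 - 6*c^2 + 11*c - 6) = (c - 2)*(c + 2)*(c^2 - 4*c + 3) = (c - 3)*(c - 2)*(c + 2)*(c - 1)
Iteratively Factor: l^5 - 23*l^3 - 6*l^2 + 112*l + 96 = (l + 4)*(l^4 - 4*l^3 - 7*l^2 + 22*l + 24) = (l + 2)*(l + 4)*(l^3 - 6*l^2 + 5*l + 12) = (l + 1)*(l + 2)*(l + 4)*(l^2 - 7*l + 12) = (l - 4)*(l + 1)*(l + 2)*(l + 4)*(l - 3)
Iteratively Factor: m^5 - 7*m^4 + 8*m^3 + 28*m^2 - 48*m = (m - 4)*(m^4 - 3*m^3 - 4*m^2 + 12*m) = m*(m - 4)*(m^3 - 3*m^2 - 4*m + 12) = m*(m - 4)*(m - 2)*(m^2 - m - 6) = m*(m - 4)*(m - 2)*(m + 2)*(m - 3)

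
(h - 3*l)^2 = h^2 - 6*h*l + 9*l^2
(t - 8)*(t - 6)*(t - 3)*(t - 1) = t^4 - 18*t^3 + 107*t^2 - 234*t + 144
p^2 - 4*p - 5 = (p - 5)*(p + 1)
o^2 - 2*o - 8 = (o - 4)*(o + 2)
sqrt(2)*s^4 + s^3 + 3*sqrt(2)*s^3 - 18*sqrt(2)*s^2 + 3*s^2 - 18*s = s*(s - 3)*(s + 6)*(sqrt(2)*s + 1)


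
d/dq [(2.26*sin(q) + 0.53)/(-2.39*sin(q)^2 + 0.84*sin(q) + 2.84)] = (5.4014*sin(q)^2 + 2.5334*sin(q) + 5.9732)*cos(q)/(5.7121*sin(q)^4 - 4.0152*sin(q)^3 - 12.8696*sin(q)^2 + 4.7712*sin(q) + 8.0656)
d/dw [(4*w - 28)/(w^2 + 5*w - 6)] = 4*(-w^2 + 14*w + 29)/(w^4 + 10*w^3 + 13*w^2 - 60*w + 36)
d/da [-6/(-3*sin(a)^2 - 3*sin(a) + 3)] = -2*(2*sin(a) + 1)*cos(a)/(sin(a) - cos(a)^2)^2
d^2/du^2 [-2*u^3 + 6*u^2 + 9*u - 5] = 12 - 12*u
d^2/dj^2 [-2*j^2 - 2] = -4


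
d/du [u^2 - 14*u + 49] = 2*u - 14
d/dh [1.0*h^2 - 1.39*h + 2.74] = 2.0*h - 1.39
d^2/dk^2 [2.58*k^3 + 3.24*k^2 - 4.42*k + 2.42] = 15.48*k + 6.48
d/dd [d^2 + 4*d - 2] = 2*d + 4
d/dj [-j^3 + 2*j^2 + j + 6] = -3*j^2 + 4*j + 1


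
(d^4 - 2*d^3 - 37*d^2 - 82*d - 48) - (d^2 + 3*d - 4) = d^4 - 2*d^3 - 38*d^2 - 85*d - 44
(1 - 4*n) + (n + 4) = 5 - 3*n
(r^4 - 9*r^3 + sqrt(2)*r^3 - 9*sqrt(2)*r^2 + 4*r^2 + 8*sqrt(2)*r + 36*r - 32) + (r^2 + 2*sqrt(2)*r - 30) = r^4 - 9*r^3 + sqrt(2)*r^3 - 9*sqrt(2)*r^2 + 5*r^2 + 10*sqrt(2)*r + 36*r - 62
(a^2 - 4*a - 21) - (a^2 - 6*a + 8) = 2*a - 29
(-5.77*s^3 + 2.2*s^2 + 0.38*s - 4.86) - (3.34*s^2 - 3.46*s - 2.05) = -5.77*s^3 - 1.14*s^2 + 3.84*s - 2.81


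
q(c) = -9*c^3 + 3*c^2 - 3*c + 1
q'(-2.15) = -140.71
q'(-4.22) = -509.15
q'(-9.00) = -2244.00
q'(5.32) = -735.24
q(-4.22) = 743.45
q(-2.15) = 110.76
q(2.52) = -131.54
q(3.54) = -371.28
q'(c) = -27*c^2 + 6*c - 3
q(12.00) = -15155.00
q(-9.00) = 6832.00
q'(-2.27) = -155.75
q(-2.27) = 128.54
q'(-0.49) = -12.42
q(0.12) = 0.67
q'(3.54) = -320.11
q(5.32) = -1285.17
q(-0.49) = 4.25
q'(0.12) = -2.67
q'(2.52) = -159.34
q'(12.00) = -3819.00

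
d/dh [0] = 0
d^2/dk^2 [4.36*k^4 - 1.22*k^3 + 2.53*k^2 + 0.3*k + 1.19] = 52.32*k^2 - 7.32*k + 5.06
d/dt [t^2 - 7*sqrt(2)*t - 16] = 2*t - 7*sqrt(2)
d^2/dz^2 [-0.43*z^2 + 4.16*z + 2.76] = -0.860000000000000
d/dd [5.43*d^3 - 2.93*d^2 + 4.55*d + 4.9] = 16.29*d^2 - 5.86*d + 4.55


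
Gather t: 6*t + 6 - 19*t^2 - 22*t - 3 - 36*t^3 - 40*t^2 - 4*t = -36*t^3 - 59*t^2 - 20*t + 3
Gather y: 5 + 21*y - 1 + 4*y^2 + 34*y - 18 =4*y^2 + 55*y - 14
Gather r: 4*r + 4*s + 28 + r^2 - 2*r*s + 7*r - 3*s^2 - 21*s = r^2 + r*(11 - 2*s) - 3*s^2 - 17*s + 28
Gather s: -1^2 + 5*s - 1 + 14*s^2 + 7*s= 14*s^2 + 12*s - 2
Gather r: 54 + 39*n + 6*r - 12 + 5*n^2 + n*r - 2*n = 5*n^2 + 37*n + r*(n + 6) + 42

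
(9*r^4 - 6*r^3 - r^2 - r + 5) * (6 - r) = -9*r^5 + 60*r^4 - 35*r^3 - 5*r^2 - 11*r + 30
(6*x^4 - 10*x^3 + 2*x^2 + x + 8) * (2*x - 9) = 12*x^5 - 74*x^4 + 94*x^3 - 16*x^2 + 7*x - 72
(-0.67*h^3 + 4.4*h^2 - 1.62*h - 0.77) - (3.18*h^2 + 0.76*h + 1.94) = -0.67*h^3 + 1.22*h^2 - 2.38*h - 2.71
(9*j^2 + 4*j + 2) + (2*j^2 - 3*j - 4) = 11*j^2 + j - 2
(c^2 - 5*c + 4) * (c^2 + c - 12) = c^4 - 4*c^3 - 13*c^2 + 64*c - 48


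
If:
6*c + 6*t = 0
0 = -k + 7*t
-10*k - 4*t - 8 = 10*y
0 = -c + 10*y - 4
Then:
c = 12/73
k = -84/73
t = -12/73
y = 152/365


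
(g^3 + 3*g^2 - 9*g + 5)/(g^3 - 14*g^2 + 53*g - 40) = (g^2 + 4*g - 5)/(g^2 - 13*g + 40)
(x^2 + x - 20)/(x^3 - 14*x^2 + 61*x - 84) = (x + 5)/(x^2 - 10*x + 21)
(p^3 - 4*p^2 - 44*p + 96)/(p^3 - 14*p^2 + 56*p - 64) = (p + 6)/(p - 4)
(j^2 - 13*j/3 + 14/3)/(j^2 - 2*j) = (j - 7/3)/j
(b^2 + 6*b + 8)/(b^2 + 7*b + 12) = (b + 2)/(b + 3)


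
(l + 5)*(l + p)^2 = l^3 + 2*l^2*p + 5*l^2 + l*p^2 + 10*l*p + 5*p^2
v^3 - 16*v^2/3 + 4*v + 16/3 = (v - 4)*(v - 2)*(v + 2/3)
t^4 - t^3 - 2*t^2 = t^2*(t - 2)*(t + 1)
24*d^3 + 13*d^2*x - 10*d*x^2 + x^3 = (-8*d + x)*(-3*d + x)*(d + x)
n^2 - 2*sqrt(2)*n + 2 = (n - sqrt(2))^2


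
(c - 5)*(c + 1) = c^2 - 4*c - 5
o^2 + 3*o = o*(o + 3)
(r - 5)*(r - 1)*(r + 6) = r^3 - 31*r + 30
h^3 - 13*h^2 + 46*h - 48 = (h - 8)*(h - 3)*(h - 2)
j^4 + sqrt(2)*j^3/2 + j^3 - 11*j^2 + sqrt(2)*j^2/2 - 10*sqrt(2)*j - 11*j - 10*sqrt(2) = (j + 1)*(j - 5*sqrt(2)/2)*(j + sqrt(2))*(j + 2*sqrt(2))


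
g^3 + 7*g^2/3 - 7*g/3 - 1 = (g - 1)*(g + 1/3)*(g + 3)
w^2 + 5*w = w*(w + 5)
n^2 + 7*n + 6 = (n + 1)*(n + 6)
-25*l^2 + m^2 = (-5*l + m)*(5*l + m)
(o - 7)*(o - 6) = o^2 - 13*o + 42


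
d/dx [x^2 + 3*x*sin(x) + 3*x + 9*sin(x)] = 3*x*cos(x) + 2*x + 3*sin(x) + 9*cos(x) + 3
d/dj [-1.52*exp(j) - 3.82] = -1.52*exp(j)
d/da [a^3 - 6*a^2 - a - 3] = 3*a^2 - 12*a - 1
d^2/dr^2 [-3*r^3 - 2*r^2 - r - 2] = -18*r - 4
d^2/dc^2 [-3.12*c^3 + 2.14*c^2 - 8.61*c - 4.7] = 4.28 - 18.72*c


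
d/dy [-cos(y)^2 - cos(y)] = sin(y) + sin(2*y)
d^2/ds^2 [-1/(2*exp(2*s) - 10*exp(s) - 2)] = ((2*exp(s) - 5)^2*exp(s) + (4*exp(s) - 5)*(-exp(2*s) + 5*exp(s) + 1)/2)*exp(s)/(-exp(2*s) + 5*exp(s) + 1)^3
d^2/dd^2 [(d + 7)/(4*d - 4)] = 4/(d - 1)^3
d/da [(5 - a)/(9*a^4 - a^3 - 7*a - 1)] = (-9*a^4 + a^3 + 7*a - (a - 5)*(-36*a^3 + 3*a^2 + 7) + 1)/(-9*a^4 + a^3 + 7*a + 1)^2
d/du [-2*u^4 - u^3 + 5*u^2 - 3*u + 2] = -8*u^3 - 3*u^2 + 10*u - 3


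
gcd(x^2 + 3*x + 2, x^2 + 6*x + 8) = x + 2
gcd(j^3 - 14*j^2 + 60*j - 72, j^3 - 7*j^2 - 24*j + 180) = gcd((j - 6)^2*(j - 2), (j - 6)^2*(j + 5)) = j^2 - 12*j + 36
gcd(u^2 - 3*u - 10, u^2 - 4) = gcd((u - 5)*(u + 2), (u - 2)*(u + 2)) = u + 2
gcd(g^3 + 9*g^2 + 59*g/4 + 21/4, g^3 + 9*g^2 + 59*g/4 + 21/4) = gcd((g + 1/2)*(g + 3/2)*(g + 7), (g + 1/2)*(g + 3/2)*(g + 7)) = g^3 + 9*g^2 + 59*g/4 + 21/4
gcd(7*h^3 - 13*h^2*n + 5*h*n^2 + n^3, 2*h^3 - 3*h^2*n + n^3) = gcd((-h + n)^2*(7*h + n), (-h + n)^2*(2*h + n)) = h^2 - 2*h*n + n^2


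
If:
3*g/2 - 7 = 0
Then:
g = 14/3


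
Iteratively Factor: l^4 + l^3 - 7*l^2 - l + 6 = (l + 1)*(l^3 - 7*l + 6) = (l + 1)*(l + 3)*(l^2 - 3*l + 2) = (l - 2)*(l + 1)*(l + 3)*(l - 1)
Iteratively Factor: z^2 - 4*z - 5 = (z + 1)*(z - 5)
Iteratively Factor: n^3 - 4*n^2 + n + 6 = (n + 1)*(n^2 - 5*n + 6) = (n - 3)*(n + 1)*(n - 2)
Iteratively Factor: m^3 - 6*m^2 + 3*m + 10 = (m - 5)*(m^2 - m - 2) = (m - 5)*(m + 1)*(m - 2)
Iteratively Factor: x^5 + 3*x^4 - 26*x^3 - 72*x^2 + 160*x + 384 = (x + 2)*(x^4 + x^3 - 28*x^2 - 16*x + 192) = (x + 2)*(x + 4)*(x^3 - 3*x^2 - 16*x + 48) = (x - 3)*(x + 2)*(x + 4)*(x^2 - 16) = (x - 3)*(x + 2)*(x + 4)^2*(x - 4)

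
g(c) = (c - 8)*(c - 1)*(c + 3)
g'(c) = (c - 8)*(c - 1) + (c - 8)*(c + 3) + (c - 1)*(c + 3) = 3*c^2 - 12*c - 19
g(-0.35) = 29.87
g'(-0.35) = -14.43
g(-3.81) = -46.01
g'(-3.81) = 70.27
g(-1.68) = 34.24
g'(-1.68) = 9.63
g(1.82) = -24.43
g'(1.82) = -30.90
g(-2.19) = 26.33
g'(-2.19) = 21.67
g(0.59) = 10.91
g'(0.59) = -25.04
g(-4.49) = -102.17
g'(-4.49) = 95.36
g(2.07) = -32.17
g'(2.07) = -30.99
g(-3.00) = 0.00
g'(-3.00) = 44.00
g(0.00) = 24.00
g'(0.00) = -19.00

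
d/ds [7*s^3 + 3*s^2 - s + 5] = 21*s^2 + 6*s - 1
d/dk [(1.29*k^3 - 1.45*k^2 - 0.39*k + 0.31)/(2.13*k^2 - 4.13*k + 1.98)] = (2.7477*k^4 - 10.6554*k^3 + 14.4818*k^2 - 7.0626*k + 0.5081)/(4.5369*k^4 - 17.5938*k^3 + 25.4917*k^2 - 16.3548*k + 3.9204)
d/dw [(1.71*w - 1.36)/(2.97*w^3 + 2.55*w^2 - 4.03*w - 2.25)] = (-10.1574*w^3 + 7.7571*w^2 + 6.936*w - 9.3283)/(8.8209*w^6 + 15.147*w^5 - 17.4357*w^4 - 33.918*w^3 + 4.7659*w^2 + 18.135*w + 5.0625)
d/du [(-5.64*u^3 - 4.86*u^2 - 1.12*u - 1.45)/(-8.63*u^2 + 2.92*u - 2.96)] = (48.6732*u^4 - 32.9376*u^3 + 26.2264*u^2 + 3.7442*u + 7.5492)/(74.4769*u^4 - 50.3992*u^3 + 59.616*u^2 - 17.2864*u + 8.7616)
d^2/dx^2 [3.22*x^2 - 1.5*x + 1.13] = 6.44000000000000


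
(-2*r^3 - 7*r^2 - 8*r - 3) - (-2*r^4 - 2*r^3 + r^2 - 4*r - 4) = 2*r^4 - 8*r^2 - 4*r + 1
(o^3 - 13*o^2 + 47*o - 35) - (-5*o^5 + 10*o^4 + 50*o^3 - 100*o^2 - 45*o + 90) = 5*o^5 - 10*o^4 - 49*o^3 + 87*o^2 + 92*o - 125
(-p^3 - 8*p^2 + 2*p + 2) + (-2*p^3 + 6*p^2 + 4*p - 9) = -3*p^3 - 2*p^2 + 6*p - 7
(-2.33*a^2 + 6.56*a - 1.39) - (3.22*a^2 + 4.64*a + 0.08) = -5.55*a^2 + 1.92*a - 1.47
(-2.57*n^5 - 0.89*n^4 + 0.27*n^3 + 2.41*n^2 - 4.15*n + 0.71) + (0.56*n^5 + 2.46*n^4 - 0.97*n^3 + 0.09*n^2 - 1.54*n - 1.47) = -2.01*n^5 + 1.57*n^4 - 0.7*n^3 + 2.5*n^2 - 5.69*n - 0.76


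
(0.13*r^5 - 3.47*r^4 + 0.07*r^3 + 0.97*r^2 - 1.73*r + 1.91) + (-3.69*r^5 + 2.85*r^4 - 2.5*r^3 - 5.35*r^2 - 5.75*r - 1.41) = -3.56*r^5 - 0.62*r^4 - 2.43*r^3 - 4.38*r^2 - 7.48*r + 0.5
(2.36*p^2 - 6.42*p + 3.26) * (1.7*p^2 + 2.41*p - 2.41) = 4.012*p^4 - 5.2264*p^3 - 15.6178*p^2 + 23.3288*p - 7.8566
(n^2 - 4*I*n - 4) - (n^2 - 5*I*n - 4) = I*n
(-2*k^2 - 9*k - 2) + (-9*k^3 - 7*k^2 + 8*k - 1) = -9*k^3 - 9*k^2 - k - 3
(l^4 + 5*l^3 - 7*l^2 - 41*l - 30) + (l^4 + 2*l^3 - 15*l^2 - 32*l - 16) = 2*l^4 + 7*l^3 - 22*l^2 - 73*l - 46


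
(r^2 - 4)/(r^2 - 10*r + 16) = (r + 2)/(r - 8)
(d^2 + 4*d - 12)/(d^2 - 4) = (d + 6)/(d + 2)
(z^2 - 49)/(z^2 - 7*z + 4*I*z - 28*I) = (z + 7)/(z + 4*I)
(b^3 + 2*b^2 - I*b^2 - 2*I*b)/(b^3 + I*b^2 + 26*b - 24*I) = b*(b + 2)/(b^2 + 2*I*b + 24)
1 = 1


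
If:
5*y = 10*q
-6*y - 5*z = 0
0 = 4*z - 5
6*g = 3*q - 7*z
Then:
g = -55/32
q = -25/48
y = -25/24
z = 5/4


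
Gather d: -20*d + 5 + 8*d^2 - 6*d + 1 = 8*d^2 - 26*d + 6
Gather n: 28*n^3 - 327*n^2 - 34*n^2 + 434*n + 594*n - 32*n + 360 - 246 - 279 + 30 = 28*n^3 - 361*n^2 + 996*n - 135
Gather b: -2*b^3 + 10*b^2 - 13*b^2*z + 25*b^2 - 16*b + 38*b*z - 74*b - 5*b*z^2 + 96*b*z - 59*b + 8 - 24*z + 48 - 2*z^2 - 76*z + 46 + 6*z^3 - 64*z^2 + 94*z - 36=-2*b^3 + b^2*(35 - 13*z) + b*(-5*z^2 + 134*z - 149) + 6*z^3 - 66*z^2 - 6*z + 66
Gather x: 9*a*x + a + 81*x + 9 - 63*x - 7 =a + x*(9*a + 18) + 2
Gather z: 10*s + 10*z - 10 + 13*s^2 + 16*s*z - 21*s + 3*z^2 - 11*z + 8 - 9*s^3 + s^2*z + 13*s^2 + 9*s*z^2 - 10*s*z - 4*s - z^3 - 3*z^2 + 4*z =-9*s^3 + 26*s^2 + 9*s*z^2 - 15*s - z^3 + z*(s^2 + 6*s + 3) - 2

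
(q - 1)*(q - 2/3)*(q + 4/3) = q^3 - q^2/3 - 14*q/9 + 8/9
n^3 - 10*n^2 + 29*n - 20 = (n - 5)*(n - 4)*(n - 1)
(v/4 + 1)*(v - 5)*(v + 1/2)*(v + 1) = v^4/4 + v^3/8 - 21*v^2/4 - 61*v/8 - 5/2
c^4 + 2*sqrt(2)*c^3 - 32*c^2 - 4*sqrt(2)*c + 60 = (c - 3*sqrt(2))*(c - sqrt(2))*(c + sqrt(2))*(c + 5*sqrt(2))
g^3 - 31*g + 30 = (g - 5)*(g - 1)*(g + 6)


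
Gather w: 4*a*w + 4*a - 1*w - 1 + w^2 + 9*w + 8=4*a + w^2 + w*(4*a + 8) + 7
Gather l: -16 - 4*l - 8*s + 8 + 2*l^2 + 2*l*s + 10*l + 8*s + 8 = 2*l^2 + l*(2*s + 6)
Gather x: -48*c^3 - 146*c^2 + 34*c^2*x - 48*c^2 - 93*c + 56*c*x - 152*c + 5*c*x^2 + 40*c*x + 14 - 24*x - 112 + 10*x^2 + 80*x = -48*c^3 - 194*c^2 - 245*c + x^2*(5*c + 10) + x*(34*c^2 + 96*c + 56) - 98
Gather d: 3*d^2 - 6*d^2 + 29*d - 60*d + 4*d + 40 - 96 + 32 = -3*d^2 - 27*d - 24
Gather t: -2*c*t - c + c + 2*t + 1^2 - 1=t*(2 - 2*c)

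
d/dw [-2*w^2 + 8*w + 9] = 8 - 4*w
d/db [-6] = 0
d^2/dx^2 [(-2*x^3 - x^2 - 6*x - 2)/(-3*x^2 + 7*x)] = 2*(173*x^3 + 54*x^2 - 126*x + 98)/(x^3*(27*x^3 - 189*x^2 + 441*x - 343))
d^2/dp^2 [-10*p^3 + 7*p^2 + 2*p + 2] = 14 - 60*p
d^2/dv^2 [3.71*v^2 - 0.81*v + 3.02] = 7.42000000000000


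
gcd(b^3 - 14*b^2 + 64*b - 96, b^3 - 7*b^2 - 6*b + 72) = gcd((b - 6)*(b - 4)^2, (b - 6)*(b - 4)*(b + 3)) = b^2 - 10*b + 24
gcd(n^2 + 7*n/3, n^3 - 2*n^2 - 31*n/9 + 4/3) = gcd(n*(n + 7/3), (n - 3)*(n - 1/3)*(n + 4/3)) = 1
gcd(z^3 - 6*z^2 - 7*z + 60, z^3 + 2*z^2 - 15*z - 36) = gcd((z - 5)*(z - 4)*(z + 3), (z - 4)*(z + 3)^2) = z^2 - z - 12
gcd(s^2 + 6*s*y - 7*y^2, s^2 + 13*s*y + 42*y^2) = s + 7*y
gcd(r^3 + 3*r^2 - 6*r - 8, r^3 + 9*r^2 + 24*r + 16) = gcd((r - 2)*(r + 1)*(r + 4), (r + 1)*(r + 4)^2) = r^2 + 5*r + 4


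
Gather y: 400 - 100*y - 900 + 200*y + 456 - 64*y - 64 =36*y - 108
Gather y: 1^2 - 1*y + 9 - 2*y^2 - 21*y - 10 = -2*y^2 - 22*y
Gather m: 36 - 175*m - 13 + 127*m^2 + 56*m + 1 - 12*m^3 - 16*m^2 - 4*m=-12*m^3 + 111*m^2 - 123*m + 24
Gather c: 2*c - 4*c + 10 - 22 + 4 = -2*c - 8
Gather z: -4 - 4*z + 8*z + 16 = 4*z + 12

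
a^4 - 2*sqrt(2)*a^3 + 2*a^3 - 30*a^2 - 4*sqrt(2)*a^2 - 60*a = a*(a + 2)*(a - 5*sqrt(2))*(a + 3*sqrt(2))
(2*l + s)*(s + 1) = 2*l*s + 2*l + s^2 + s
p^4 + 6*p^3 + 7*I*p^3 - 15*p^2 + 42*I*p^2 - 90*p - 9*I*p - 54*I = (p + 6)*(p + I)*(p + 3*I)^2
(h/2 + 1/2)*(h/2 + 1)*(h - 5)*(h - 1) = h^4/4 - 3*h^3/4 - 11*h^2/4 + 3*h/4 + 5/2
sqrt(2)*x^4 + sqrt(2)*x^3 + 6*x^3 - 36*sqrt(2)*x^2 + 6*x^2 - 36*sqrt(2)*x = x*(x - 3*sqrt(2))*(x + 6*sqrt(2))*(sqrt(2)*x + sqrt(2))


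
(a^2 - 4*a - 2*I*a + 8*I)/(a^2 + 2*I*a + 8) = (a - 4)/(a + 4*I)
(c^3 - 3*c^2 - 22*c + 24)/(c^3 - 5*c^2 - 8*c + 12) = (c + 4)/(c + 2)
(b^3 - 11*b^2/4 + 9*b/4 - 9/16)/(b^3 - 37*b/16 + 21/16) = (4*b^2 - 8*b + 3)/(4*b^2 + 3*b - 7)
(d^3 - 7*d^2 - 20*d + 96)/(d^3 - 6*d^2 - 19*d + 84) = (d - 8)/(d - 7)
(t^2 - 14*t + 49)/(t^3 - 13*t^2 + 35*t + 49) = 1/(t + 1)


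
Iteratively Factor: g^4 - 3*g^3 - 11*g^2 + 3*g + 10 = (g + 2)*(g^3 - 5*g^2 - g + 5) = (g - 1)*(g + 2)*(g^2 - 4*g - 5) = (g - 1)*(g + 1)*(g + 2)*(g - 5)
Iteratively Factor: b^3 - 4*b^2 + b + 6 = (b - 2)*(b^2 - 2*b - 3) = (b - 2)*(b + 1)*(b - 3)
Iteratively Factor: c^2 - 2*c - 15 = (c + 3)*(c - 5)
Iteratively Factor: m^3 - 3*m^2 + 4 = (m + 1)*(m^2 - 4*m + 4) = (m - 2)*(m + 1)*(m - 2)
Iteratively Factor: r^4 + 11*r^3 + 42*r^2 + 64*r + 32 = (r + 4)*(r^3 + 7*r^2 + 14*r + 8) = (r + 1)*(r + 4)*(r^2 + 6*r + 8) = (r + 1)*(r + 2)*(r + 4)*(r + 4)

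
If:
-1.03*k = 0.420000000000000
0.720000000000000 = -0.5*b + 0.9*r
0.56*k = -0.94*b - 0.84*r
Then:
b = -0.32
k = -0.41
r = 0.62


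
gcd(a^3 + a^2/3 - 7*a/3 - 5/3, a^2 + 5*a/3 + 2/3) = a + 1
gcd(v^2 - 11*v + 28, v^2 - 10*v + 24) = v - 4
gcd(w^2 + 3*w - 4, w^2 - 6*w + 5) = w - 1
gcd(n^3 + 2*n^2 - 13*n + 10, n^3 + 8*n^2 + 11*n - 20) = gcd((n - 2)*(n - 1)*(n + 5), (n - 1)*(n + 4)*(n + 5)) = n^2 + 4*n - 5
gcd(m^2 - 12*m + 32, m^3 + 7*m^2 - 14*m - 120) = m - 4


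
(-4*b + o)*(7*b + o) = -28*b^2 + 3*b*o + o^2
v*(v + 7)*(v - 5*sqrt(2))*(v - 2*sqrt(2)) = v^4 - 7*sqrt(2)*v^3 + 7*v^3 - 49*sqrt(2)*v^2 + 20*v^2 + 140*v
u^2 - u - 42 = (u - 7)*(u + 6)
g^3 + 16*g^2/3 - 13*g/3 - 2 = (g - 1)*(g + 1/3)*(g + 6)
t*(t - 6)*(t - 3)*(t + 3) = t^4 - 6*t^3 - 9*t^2 + 54*t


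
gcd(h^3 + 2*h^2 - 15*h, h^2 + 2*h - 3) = 1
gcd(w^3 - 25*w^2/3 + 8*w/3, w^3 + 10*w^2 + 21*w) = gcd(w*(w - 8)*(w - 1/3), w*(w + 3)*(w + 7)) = w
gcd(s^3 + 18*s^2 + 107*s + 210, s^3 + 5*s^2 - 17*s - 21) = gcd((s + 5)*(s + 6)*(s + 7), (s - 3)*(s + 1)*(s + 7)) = s + 7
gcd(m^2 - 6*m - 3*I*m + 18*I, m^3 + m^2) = 1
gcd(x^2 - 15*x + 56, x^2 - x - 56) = x - 8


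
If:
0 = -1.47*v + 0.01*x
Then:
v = 0.00680272108843537*x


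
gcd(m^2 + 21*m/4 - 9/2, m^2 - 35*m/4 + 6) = m - 3/4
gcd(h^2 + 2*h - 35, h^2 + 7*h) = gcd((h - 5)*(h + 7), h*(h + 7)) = h + 7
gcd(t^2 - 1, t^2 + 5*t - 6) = t - 1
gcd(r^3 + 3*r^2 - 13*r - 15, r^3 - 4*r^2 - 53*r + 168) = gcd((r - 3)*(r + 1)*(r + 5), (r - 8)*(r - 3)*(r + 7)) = r - 3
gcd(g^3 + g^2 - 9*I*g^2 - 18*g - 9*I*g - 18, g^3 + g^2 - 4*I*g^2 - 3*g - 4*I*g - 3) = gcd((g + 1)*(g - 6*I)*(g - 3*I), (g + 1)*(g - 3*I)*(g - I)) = g^2 + g*(1 - 3*I) - 3*I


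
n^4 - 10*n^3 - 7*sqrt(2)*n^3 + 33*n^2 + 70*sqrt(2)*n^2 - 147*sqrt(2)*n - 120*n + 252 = (n - 7)*(n - 3)*(n - 6*sqrt(2))*(n - sqrt(2))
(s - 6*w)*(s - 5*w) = s^2 - 11*s*w + 30*w^2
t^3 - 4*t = t*(t - 2)*(t + 2)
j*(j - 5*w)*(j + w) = j^3 - 4*j^2*w - 5*j*w^2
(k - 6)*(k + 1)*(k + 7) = k^3 + 2*k^2 - 41*k - 42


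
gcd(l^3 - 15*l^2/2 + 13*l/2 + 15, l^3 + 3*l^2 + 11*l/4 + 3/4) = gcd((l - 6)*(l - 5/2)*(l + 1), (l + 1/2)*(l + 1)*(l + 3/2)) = l + 1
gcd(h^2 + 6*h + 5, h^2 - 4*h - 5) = h + 1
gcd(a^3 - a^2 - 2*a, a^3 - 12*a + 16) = a - 2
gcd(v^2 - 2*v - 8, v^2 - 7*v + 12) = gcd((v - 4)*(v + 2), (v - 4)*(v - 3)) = v - 4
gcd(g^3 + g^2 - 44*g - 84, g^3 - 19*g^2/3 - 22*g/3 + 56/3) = g^2 - 5*g - 14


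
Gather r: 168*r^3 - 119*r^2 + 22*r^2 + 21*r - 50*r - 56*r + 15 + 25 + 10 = 168*r^3 - 97*r^2 - 85*r + 50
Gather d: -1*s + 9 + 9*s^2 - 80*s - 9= 9*s^2 - 81*s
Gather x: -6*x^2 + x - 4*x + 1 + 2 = -6*x^2 - 3*x + 3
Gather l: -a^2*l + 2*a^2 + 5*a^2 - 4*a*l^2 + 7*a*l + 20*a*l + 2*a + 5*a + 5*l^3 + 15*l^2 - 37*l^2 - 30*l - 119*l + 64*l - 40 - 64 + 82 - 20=7*a^2 + 7*a + 5*l^3 + l^2*(-4*a - 22) + l*(-a^2 + 27*a - 85) - 42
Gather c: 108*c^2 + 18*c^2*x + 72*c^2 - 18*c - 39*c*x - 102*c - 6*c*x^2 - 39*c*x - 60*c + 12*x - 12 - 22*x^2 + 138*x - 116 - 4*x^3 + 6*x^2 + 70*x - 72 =c^2*(18*x + 180) + c*(-6*x^2 - 78*x - 180) - 4*x^3 - 16*x^2 + 220*x - 200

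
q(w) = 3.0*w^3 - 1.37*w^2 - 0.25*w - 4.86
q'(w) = 9.0*w^2 - 2.74*w - 0.25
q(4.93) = 320.08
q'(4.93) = 204.99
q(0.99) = -3.54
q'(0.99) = 5.86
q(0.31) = -4.98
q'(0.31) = -0.23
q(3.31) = 88.10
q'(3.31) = 89.29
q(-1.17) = -11.25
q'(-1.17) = 15.28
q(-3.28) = -124.64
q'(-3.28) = 105.56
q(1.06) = -3.09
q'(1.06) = 6.96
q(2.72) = 44.70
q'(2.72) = 58.88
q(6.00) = 592.32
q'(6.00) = 307.31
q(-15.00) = -10434.36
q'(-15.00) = 2065.85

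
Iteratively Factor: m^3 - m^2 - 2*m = (m)*(m^2 - m - 2) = m*(m - 2)*(m + 1)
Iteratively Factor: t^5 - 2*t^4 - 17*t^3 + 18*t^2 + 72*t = (t + 2)*(t^4 - 4*t^3 - 9*t^2 + 36*t) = t*(t + 2)*(t^3 - 4*t^2 - 9*t + 36) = t*(t + 2)*(t + 3)*(t^2 - 7*t + 12) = t*(t - 4)*(t + 2)*(t + 3)*(t - 3)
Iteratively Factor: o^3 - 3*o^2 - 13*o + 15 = (o - 1)*(o^2 - 2*o - 15) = (o - 1)*(o + 3)*(o - 5)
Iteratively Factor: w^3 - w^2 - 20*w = (w - 5)*(w^2 + 4*w) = (w - 5)*(w + 4)*(w)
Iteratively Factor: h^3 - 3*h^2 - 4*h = (h + 1)*(h^2 - 4*h) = h*(h + 1)*(h - 4)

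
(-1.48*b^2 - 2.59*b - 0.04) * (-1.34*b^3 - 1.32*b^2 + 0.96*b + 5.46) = 1.9832*b^5 + 5.4242*b^4 + 2.0516*b^3 - 10.5144*b^2 - 14.1798*b - 0.2184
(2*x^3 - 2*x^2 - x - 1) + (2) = 2*x^3 - 2*x^2 - x + 1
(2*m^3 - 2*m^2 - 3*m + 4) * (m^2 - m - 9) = 2*m^5 - 4*m^4 - 19*m^3 + 25*m^2 + 23*m - 36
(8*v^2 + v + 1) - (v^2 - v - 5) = 7*v^2 + 2*v + 6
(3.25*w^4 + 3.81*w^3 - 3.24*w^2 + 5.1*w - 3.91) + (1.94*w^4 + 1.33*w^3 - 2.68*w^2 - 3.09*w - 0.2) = 5.19*w^4 + 5.14*w^3 - 5.92*w^2 + 2.01*w - 4.11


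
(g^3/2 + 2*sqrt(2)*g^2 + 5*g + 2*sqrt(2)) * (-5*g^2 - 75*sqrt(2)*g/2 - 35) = -5*g^5/2 - 115*sqrt(2)*g^4/4 - 385*g^3/2 - 535*sqrt(2)*g^2/2 - 325*g - 70*sqrt(2)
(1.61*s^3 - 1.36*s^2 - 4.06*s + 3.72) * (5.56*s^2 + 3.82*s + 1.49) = 8.9516*s^5 - 1.4114*s^4 - 25.3699*s^3 + 3.1476*s^2 + 8.161*s + 5.5428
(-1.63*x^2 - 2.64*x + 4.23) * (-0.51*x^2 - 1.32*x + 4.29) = 0.8313*x^4 + 3.498*x^3 - 5.6652*x^2 - 16.9092*x + 18.1467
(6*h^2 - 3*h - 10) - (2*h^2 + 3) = 4*h^2 - 3*h - 13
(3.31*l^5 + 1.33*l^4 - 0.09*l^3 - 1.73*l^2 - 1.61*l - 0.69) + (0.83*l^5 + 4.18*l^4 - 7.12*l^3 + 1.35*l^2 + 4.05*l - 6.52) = 4.14*l^5 + 5.51*l^4 - 7.21*l^3 - 0.38*l^2 + 2.44*l - 7.21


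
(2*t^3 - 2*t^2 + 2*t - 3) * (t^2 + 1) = 2*t^5 - 2*t^4 + 4*t^3 - 5*t^2 + 2*t - 3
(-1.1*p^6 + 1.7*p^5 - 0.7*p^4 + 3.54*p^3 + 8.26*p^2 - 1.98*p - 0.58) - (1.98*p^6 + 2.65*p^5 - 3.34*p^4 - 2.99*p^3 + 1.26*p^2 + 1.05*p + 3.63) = -3.08*p^6 - 0.95*p^5 + 2.64*p^4 + 6.53*p^3 + 7.0*p^2 - 3.03*p - 4.21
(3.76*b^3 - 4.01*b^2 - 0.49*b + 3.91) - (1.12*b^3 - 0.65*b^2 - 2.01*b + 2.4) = 2.64*b^3 - 3.36*b^2 + 1.52*b + 1.51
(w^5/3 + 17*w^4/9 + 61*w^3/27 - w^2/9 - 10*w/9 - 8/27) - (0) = w^5/3 + 17*w^4/9 + 61*w^3/27 - w^2/9 - 10*w/9 - 8/27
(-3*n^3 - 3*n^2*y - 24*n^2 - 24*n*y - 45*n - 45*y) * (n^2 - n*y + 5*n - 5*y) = -3*n^5 - 39*n^4 + 3*n^3*y^2 - 165*n^3 + 39*n^2*y^2 - 225*n^2 + 165*n*y^2 + 225*y^2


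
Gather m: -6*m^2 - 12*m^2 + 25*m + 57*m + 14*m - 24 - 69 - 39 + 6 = -18*m^2 + 96*m - 126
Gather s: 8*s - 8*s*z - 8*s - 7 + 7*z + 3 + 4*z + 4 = -8*s*z + 11*z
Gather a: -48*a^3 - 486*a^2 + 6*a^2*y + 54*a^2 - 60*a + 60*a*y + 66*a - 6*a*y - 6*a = -48*a^3 + a^2*(6*y - 432) + 54*a*y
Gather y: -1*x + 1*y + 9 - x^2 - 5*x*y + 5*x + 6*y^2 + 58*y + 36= -x^2 + 4*x + 6*y^2 + y*(59 - 5*x) + 45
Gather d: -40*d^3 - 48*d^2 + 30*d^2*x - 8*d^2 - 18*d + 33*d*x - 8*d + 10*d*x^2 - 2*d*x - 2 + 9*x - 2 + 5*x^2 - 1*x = -40*d^3 + d^2*(30*x - 56) + d*(10*x^2 + 31*x - 26) + 5*x^2 + 8*x - 4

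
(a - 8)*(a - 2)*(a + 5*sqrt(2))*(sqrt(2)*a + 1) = sqrt(2)*a^4 - 10*sqrt(2)*a^3 + 11*a^3 - 110*a^2 + 21*sqrt(2)*a^2 - 50*sqrt(2)*a + 176*a + 80*sqrt(2)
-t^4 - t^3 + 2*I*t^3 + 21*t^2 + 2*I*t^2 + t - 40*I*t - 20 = (t - 4)*(t + 5)*(I*t + 1)^2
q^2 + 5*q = q*(q + 5)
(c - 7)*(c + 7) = c^2 - 49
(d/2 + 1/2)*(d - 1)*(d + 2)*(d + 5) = d^4/2 + 7*d^3/2 + 9*d^2/2 - 7*d/2 - 5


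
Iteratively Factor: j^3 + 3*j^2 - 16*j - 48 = (j - 4)*(j^2 + 7*j + 12) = (j - 4)*(j + 3)*(j + 4)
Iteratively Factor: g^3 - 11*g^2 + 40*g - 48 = (g - 4)*(g^2 - 7*g + 12) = (g - 4)^2*(g - 3)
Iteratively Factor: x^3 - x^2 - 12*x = (x)*(x^2 - x - 12) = x*(x + 3)*(x - 4)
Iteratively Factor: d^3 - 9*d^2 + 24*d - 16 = (d - 1)*(d^2 - 8*d + 16) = (d - 4)*(d - 1)*(d - 4)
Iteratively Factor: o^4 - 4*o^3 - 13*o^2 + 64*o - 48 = (o - 1)*(o^3 - 3*o^2 - 16*o + 48) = (o - 3)*(o - 1)*(o^2 - 16) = (o - 4)*(o - 3)*(o - 1)*(o + 4)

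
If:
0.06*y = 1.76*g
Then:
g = 0.0340909090909091*y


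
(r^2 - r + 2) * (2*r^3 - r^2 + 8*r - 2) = 2*r^5 - 3*r^4 + 13*r^3 - 12*r^2 + 18*r - 4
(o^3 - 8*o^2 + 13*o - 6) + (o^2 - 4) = o^3 - 7*o^2 + 13*o - 10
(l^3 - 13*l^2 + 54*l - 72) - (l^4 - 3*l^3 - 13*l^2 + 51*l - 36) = -l^4 + 4*l^3 + 3*l - 36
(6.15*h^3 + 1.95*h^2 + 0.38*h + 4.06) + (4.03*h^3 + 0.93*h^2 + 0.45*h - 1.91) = 10.18*h^3 + 2.88*h^2 + 0.83*h + 2.15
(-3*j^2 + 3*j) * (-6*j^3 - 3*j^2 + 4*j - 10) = 18*j^5 - 9*j^4 - 21*j^3 + 42*j^2 - 30*j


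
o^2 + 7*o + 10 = (o + 2)*(o + 5)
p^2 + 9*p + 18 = (p + 3)*(p + 6)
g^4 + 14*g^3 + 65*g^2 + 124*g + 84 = (g + 2)^2*(g + 3)*(g + 7)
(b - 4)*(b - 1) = b^2 - 5*b + 4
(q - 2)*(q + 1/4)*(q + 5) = q^3 + 13*q^2/4 - 37*q/4 - 5/2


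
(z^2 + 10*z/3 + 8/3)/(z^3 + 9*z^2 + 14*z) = (z + 4/3)/(z*(z + 7))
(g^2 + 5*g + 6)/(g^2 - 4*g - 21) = (g + 2)/(g - 7)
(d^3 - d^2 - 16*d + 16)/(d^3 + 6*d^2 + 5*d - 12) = (d - 4)/(d + 3)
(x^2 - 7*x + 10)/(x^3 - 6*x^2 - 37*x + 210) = (x - 2)/(x^2 - x - 42)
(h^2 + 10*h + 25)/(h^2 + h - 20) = (h + 5)/(h - 4)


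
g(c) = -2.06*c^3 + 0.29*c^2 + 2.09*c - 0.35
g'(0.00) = 2.09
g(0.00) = -0.35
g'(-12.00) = -894.79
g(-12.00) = 3576.01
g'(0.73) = -0.78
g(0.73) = 0.53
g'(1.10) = -4.75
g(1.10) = -0.44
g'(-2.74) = -45.90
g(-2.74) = 38.48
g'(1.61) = -13.00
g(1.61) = -4.83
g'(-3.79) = -88.88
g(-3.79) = 108.04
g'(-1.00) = -4.67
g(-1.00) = -0.09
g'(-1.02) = -4.93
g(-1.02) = 0.01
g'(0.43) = 1.20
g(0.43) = 0.44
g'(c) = -6.18*c^2 + 0.58*c + 2.09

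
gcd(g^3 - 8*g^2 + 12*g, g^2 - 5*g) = g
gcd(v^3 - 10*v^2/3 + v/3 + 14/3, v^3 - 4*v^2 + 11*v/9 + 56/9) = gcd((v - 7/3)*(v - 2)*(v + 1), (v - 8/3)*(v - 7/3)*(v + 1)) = v^2 - 4*v/3 - 7/3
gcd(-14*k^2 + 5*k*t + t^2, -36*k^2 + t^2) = 1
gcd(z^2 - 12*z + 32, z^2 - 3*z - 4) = z - 4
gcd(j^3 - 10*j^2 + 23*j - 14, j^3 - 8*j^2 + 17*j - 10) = j^2 - 3*j + 2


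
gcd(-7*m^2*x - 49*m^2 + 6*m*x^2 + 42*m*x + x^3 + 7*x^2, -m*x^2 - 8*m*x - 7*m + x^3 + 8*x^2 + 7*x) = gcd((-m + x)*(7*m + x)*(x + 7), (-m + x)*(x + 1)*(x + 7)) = -m*x - 7*m + x^2 + 7*x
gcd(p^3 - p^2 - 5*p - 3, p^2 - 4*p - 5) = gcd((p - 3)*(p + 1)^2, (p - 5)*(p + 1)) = p + 1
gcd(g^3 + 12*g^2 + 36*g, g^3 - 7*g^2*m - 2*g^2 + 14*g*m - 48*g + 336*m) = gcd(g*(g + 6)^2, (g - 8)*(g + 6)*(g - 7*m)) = g + 6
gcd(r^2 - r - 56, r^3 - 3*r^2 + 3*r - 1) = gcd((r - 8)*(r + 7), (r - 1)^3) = 1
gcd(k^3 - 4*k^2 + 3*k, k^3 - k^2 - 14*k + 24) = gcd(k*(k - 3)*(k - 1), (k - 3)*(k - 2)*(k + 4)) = k - 3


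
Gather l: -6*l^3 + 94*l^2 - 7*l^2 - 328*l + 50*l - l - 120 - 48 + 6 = -6*l^3 + 87*l^2 - 279*l - 162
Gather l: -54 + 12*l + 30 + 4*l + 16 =16*l - 8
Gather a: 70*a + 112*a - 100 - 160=182*a - 260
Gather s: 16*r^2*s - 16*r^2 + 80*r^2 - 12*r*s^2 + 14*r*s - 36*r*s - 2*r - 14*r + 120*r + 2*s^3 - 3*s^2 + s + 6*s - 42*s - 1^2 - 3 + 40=64*r^2 + 104*r + 2*s^3 + s^2*(-12*r - 3) + s*(16*r^2 - 22*r - 35) + 36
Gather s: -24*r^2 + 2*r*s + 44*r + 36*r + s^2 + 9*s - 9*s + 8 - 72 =-24*r^2 + 2*r*s + 80*r + s^2 - 64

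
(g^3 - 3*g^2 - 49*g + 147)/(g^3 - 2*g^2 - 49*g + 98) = (g - 3)/(g - 2)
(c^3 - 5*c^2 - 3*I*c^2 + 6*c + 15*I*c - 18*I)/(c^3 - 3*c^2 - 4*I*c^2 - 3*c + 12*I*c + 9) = (c - 2)/(c - I)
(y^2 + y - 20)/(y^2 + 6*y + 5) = (y - 4)/(y + 1)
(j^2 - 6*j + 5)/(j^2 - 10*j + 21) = (j^2 - 6*j + 5)/(j^2 - 10*j + 21)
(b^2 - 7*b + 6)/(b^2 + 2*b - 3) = (b - 6)/(b + 3)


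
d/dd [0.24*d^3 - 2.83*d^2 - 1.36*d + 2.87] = 0.72*d^2 - 5.66*d - 1.36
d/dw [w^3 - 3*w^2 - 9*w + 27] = 3*w^2 - 6*w - 9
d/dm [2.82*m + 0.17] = 2.82000000000000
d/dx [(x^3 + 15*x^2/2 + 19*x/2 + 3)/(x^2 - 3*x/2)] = (4*x^4 - 12*x^3 - 83*x^2 - 24*x + 18)/(x^2*(4*x^2 - 12*x + 9))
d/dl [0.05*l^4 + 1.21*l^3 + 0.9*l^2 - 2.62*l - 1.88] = 0.2*l^3 + 3.63*l^2 + 1.8*l - 2.62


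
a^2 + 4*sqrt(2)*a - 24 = (a - 2*sqrt(2))*(a + 6*sqrt(2))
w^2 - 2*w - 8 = (w - 4)*(w + 2)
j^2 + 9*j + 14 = (j + 2)*(j + 7)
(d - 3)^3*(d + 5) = d^4 - 4*d^3 - 18*d^2 + 108*d - 135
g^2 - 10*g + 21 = (g - 7)*(g - 3)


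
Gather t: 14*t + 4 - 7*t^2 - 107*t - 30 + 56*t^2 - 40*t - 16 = 49*t^2 - 133*t - 42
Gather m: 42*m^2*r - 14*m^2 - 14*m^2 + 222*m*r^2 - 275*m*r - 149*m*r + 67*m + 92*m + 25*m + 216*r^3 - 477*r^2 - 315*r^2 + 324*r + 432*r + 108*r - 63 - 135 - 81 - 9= m^2*(42*r - 28) + m*(222*r^2 - 424*r + 184) + 216*r^3 - 792*r^2 + 864*r - 288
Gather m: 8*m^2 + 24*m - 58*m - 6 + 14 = 8*m^2 - 34*m + 8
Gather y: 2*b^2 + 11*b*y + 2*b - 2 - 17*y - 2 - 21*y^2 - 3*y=2*b^2 + 2*b - 21*y^2 + y*(11*b - 20) - 4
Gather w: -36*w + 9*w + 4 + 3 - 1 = 6 - 27*w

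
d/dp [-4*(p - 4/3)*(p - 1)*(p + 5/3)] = -12*p^2 + 16*p/3 + 92/9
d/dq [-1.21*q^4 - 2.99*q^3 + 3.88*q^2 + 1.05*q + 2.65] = -4.84*q^3 - 8.97*q^2 + 7.76*q + 1.05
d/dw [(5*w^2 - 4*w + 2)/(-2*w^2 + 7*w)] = (27*w^2 + 8*w - 14)/(w^2*(4*w^2 - 28*w + 49))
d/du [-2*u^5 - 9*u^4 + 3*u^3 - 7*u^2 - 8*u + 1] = -10*u^4 - 36*u^3 + 9*u^2 - 14*u - 8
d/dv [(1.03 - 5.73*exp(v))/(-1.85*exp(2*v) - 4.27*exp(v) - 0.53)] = (-10.6005*exp(2*v) + 3.811*exp(v) + 7.435)*exp(v)/(3.4225*exp(4*v) + 15.799*exp(3*v) + 20.1939*exp(2*v) + 4.5262*exp(v) + 0.2809)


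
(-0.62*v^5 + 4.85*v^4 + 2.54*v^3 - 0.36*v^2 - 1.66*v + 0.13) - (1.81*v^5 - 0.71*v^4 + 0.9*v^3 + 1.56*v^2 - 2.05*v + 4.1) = -2.43*v^5 + 5.56*v^4 + 1.64*v^3 - 1.92*v^2 + 0.39*v - 3.97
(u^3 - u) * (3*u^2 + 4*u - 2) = 3*u^5 + 4*u^4 - 5*u^3 - 4*u^2 + 2*u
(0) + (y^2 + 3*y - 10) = y^2 + 3*y - 10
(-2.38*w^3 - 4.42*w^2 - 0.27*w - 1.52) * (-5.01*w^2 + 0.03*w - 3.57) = 11.9238*w^5 + 22.0728*w^4 + 9.7167*w^3 + 23.3865*w^2 + 0.9183*w + 5.4264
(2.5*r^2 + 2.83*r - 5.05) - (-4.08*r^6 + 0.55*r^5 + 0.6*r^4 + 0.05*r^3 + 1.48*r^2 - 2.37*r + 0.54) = 4.08*r^6 - 0.55*r^5 - 0.6*r^4 - 0.05*r^3 + 1.02*r^2 + 5.2*r - 5.59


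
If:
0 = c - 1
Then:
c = 1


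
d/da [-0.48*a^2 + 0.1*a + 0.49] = 0.1 - 0.96*a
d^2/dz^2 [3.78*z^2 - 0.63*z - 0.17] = 7.56000000000000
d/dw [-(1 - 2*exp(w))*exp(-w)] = exp(-w)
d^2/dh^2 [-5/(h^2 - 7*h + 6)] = 10*(h^2 - 7*h - (2*h - 7)^2 + 6)/(h^2 - 7*h + 6)^3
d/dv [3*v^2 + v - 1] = 6*v + 1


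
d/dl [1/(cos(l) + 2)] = sin(l)/(cos(l) + 2)^2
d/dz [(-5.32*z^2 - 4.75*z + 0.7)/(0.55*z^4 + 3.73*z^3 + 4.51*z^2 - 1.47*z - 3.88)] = (5.852*z^5 + 27.6811*z^4 + 33.895*z^3 + 21.4099*z^2 + 34.9692*z + 19.459)/(0.3025*z^8 + 4.103*z^7 + 18.8739*z^6 + 32.0276*z^5 + 5.1059*z^4 - 42.2042*z^3 - 32.8367*z^2 + 11.4072*z + 15.0544)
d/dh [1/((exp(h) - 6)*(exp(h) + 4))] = 2*(1 - exp(h))*exp(h)/(exp(4*h) - 4*exp(3*h) - 44*exp(2*h) + 96*exp(h) + 576)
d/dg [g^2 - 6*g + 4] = 2*g - 6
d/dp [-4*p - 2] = -4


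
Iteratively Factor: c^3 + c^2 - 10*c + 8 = (c + 4)*(c^2 - 3*c + 2) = (c - 2)*(c + 4)*(c - 1)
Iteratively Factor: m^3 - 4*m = (m + 2)*(m^2 - 2*m) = (m - 2)*(m + 2)*(m)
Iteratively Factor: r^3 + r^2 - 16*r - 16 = (r + 1)*(r^2 - 16) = (r - 4)*(r + 1)*(r + 4)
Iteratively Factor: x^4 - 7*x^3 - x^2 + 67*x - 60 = (x - 5)*(x^3 - 2*x^2 - 11*x + 12) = (x - 5)*(x + 3)*(x^2 - 5*x + 4) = (x - 5)*(x - 4)*(x + 3)*(x - 1)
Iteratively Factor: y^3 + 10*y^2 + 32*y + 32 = (y + 4)*(y^2 + 6*y + 8) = (y + 2)*(y + 4)*(y + 4)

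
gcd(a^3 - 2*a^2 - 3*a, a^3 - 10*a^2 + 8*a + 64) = 1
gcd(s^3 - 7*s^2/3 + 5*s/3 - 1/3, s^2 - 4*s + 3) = s - 1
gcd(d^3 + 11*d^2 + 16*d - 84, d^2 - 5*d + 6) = d - 2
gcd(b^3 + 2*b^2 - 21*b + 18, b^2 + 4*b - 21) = b - 3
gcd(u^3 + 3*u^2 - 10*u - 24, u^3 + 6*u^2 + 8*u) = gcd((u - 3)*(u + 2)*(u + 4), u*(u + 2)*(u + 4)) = u^2 + 6*u + 8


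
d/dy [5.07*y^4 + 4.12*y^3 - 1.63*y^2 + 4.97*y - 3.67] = 20.28*y^3 + 12.36*y^2 - 3.26*y + 4.97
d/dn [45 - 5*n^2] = -10*n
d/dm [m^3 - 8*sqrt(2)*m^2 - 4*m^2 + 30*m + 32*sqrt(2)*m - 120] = 3*m^2 - 16*sqrt(2)*m - 8*m + 30 + 32*sqrt(2)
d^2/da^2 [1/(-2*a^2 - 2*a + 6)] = (a^2 + a - (2*a + 1)^2 - 3)/(a^2 + a - 3)^3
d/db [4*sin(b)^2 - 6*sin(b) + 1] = 2*(4*sin(b) - 3)*cos(b)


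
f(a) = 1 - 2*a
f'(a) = -2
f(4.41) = -7.82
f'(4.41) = -2.00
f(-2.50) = 6.00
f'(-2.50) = -2.00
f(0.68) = -0.36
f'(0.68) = -2.00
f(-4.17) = 9.34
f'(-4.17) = -2.00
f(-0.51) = 2.02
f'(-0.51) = -2.00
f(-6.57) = 14.14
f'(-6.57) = -2.00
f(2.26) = -3.52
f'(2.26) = -2.00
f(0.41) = 0.18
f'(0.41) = -2.00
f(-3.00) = 7.00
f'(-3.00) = -2.00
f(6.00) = -11.00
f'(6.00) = -2.00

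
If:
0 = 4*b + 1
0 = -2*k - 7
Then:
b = -1/4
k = -7/2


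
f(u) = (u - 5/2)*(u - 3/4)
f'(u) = 2*u - 13/4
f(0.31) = 0.96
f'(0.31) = -2.63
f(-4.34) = 34.82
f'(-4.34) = -11.93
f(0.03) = 1.78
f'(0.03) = -3.19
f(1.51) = -0.75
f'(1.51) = -0.23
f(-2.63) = 17.34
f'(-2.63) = -8.51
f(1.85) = -0.72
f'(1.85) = 0.45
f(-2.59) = 17.00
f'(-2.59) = -8.43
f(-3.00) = 20.62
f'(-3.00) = -9.25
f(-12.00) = 184.88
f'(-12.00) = -27.25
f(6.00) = 18.38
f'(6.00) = 8.75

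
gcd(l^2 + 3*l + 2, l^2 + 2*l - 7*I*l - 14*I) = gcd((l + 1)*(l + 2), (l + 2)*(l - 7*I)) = l + 2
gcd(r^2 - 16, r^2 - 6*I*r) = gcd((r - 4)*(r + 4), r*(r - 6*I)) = 1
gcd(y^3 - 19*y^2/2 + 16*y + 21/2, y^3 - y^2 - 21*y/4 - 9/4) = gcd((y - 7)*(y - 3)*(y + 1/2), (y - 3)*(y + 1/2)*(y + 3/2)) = y^2 - 5*y/2 - 3/2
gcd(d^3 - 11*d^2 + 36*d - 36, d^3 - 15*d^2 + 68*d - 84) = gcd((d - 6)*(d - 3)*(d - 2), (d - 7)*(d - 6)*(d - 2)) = d^2 - 8*d + 12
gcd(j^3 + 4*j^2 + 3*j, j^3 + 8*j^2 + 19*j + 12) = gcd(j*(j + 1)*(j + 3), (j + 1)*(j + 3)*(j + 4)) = j^2 + 4*j + 3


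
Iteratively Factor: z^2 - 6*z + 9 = (z - 3)*(z - 3)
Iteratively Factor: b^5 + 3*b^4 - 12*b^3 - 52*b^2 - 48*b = (b + 2)*(b^4 + b^3 - 14*b^2 - 24*b) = (b + 2)^2*(b^3 - b^2 - 12*b) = b*(b + 2)^2*(b^2 - b - 12) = b*(b + 2)^2*(b + 3)*(b - 4)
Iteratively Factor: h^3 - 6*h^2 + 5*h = (h - 1)*(h^2 - 5*h) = (h - 5)*(h - 1)*(h)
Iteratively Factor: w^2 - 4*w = (w - 4)*(w)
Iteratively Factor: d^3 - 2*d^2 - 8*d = (d - 4)*(d^2 + 2*d) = (d - 4)*(d + 2)*(d)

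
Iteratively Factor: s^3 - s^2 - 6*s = (s + 2)*(s^2 - 3*s) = (s - 3)*(s + 2)*(s)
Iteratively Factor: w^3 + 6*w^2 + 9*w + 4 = (w + 1)*(w^2 + 5*w + 4) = (w + 1)*(w + 4)*(w + 1)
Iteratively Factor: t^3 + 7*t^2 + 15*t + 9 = (t + 3)*(t^2 + 4*t + 3) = (t + 3)^2*(t + 1)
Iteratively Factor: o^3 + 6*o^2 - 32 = (o + 4)*(o^2 + 2*o - 8) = (o + 4)^2*(o - 2)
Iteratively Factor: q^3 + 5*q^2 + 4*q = (q + 1)*(q^2 + 4*q) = (q + 1)*(q + 4)*(q)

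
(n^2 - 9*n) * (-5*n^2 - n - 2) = -5*n^4 + 44*n^3 + 7*n^2 + 18*n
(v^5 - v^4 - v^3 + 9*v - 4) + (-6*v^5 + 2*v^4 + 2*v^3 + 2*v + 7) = -5*v^5 + v^4 + v^3 + 11*v + 3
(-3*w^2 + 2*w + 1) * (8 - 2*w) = 6*w^3 - 28*w^2 + 14*w + 8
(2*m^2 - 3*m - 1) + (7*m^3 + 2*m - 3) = 7*m^3 + 2*m^2 - m - 4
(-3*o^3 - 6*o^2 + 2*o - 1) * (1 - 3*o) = 9*o^4 + 15*o^3 - 12*o^2 + 5*o - 1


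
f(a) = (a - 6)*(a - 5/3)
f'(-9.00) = -25.67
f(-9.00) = 160.00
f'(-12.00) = -31.67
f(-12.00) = 246.00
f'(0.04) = -7.59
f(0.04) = 9.69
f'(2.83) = -2.01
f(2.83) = -3.69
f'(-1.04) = -9.75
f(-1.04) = 19.05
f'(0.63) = -6.41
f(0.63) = 5.57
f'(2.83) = -2.01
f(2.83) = -3.69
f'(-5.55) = -18.77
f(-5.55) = 83.35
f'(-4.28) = -16.23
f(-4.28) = 61.13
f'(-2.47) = -12.61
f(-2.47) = 35.04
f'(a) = 2*a - 23/3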